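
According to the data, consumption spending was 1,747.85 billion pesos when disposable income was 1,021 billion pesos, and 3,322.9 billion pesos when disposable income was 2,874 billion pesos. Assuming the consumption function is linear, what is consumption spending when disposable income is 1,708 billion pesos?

C = 2331.8

MPC = (3322.9 − 1747.85)/(2874 − 1021) = 1575.05/1853 = 0.85
a = 1747.85 − 0.85(1021) = 1747.85 − 867.85 = 880
C = 880 + 0.85(1708) = 880 + 1451.8 = 2331.8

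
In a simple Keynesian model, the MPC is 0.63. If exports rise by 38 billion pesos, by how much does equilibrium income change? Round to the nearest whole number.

ΔY ≈ 103

The multiplier is 1/(1 − MPC) = 1/0.37.
ΔY = 38/0.37 = 102.70 ≈ 103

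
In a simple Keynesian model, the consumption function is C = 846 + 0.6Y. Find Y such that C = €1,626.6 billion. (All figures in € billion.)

846 + 0.6Y = 1626.6
0.6Y = 780.6, so Y = 780.6/0.6 = 1301

Y = 1301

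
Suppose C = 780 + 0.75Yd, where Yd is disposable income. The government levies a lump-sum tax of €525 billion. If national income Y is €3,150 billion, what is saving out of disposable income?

Yd = Y − T = 3150 − 525 = 2625
C = 780 + 0.75(2625) = 780 + 1968.75 = 2748.75
S = Yd − C = 2625 − 2748.75 = -123.75

S = -123.75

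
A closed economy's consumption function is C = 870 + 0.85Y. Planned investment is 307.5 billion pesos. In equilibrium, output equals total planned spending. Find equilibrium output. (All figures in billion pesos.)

Y = 7850

Y = C + I = 870 + 0.85Y + 307.5
Y − 0.85Y = 1177.5
0.15Y = 1177.5, so Y = 1177.5/0.15 = 7850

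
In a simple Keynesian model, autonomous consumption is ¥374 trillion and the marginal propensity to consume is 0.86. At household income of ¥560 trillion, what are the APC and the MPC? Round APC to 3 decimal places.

APC = 1.528; MPC = 0.86

MPC = 0.86 (the slope of the consumption function)
C = 374 + 0.86(560) = 855.6, so APC = 855.6/560 = 1.528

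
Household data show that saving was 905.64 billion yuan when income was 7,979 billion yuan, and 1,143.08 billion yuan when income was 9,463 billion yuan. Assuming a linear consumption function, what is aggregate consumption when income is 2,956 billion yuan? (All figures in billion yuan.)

MPS = ΔS/ΔY = (1143.08 − 905.64)/(9463 − 7979) = 237.44/1484 = 0.16
MPC = 1 − MPS = 0.84
Autonomous saving = 905.64 − 0.16(7979) = -371, so a = 371
C = 371 + 0.84(2956) = 371 + 2483.04 = 2854.04

C = 2854.04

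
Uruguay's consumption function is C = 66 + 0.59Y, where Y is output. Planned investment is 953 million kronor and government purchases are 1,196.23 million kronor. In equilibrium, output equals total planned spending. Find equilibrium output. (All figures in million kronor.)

Y = 5403

Y = C + I + G = 66 + 0.59Y + 953 + 1196.23
Y − 0.59Y = 2215.23
0.41Y = 2215.23, so Y = 2215.23/0.41 = 5403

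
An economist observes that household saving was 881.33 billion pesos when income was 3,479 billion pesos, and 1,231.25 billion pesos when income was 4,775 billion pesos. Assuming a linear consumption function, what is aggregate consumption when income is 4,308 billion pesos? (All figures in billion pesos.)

C = 3202.84

MPS = ΔS/ΔY = (1231.25 − 881.33)/(4775 − 3479) = 349.92/1296 = 0.27
MPC = 1 − MPS = 0.73
Autonomous saving = 881.33 − 0.27(3479) = -58, so a = 58
C = 58 + 0.73(4308) = 58 + 3144.84 = 3202.84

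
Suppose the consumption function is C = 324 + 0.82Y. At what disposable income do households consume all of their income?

At break-even, C = Y: 324 + 0.82Y = Y
0.18Y = 324, so Y = 324/0.18 = 1800

Y = 1800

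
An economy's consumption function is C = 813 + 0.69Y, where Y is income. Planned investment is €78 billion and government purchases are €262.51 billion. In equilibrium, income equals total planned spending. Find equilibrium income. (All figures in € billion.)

Y = C + I + G = 813 + 0.69Y + 78 + 262.51
Y − 0.69Y = 1153.51
0.31Y = 1153.51, so Y = 1153.51/0.31 = 3721

Y = 3721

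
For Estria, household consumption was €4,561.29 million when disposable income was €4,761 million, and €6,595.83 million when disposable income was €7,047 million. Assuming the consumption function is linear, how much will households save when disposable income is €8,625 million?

S = 624.75

MPC = (6595.83 − 4561.29)/(7047 − 4761) = 2034.54/2286 = 0.89
a = 4561.29 − 0.89(4761) = 4561.29 − 4237.29 = 324
C = 324 + 0.89(8625) = 8000.25
S = 8625 − 8000.25 = 624.75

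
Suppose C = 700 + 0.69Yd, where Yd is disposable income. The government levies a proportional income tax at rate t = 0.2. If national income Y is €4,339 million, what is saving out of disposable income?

Yd = (1 − 0.2)(4339) = 0.8(4339) = 3471.2
C = 700 + 0.69(3471.2) = 700 + 2395.128 = 3095.128
S = Yd − C = 3471.2 − 3095.128 = 376.072

S = 376.072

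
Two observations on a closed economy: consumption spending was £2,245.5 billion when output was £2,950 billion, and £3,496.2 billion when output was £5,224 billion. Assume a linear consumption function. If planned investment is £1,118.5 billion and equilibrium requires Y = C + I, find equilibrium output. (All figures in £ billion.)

Y = 3870

MPC = (3496.2 − 2245.5)/(5224 − 2950) = 1250.7/2274 = 0.55
a = 2245.5 − 0.55(2950) = 623
Equilibrium: Y = 623 + 0.55Y + 1118.5
0.45Y = 1741.5, so Y = 1741.5/0.45 = 3870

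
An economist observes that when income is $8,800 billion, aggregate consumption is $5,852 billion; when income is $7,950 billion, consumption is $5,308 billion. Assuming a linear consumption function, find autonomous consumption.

MPC = ΔC/ΔY = (5852 − 5308)/(8800 − 7950) = 544/850 = 0.64
a = C − MPC·Y = 5308 − 0.64(7950) = 5308 − 5088 = 220

a = 220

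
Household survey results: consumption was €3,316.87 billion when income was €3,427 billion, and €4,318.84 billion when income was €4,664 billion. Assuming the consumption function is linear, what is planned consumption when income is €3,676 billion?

MPC = (4318.84 − 3316.87)/(4664 − 3427) = 1001.97/1237 = 0.81
a = 3316.87 − 0.81(3427) = 3316.87 − 2775.87 = 541
C = 541 + 0.81(3676) = 541 + 2977.56 = 3518.56

C = 3518.56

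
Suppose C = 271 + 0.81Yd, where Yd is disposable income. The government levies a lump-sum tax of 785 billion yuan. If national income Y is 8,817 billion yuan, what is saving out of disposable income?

S = 1255.08

Yd = Y − T = 8817 − 785 = 8032
C = 271 + 0.81(8032) = 271 + 6505.92 = 6776.92
S = Yd − C = 8032 − 6776.92 = 1255.08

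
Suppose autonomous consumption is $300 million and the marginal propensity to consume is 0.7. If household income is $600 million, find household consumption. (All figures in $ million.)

C = 720

C = 300 + 0.7(600) = 300 + 420 = 720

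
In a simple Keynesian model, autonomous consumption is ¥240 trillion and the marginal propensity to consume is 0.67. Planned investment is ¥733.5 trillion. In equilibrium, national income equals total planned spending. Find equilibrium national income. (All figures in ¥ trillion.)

Y = C + I = 240 + 0.67Y + 733.5
Y − 0.67Y = 973.5
0.33Y = 973.5, so Y = 973.5/0.33 = 2950

Y = 2950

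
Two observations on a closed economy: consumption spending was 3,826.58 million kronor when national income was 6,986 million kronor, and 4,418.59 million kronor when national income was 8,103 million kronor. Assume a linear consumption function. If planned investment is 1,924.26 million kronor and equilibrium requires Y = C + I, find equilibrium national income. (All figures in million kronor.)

Y = 4358

MPC = (4418.59 − 3826.58)/(8103 − 6986) = 592.01/1117 = 0.53
a = 3826.58 − 0.53(6986) = 124
Equilibrium: Y = 124 + 0.53Y + 1924.26
0.47Y = 2048.26, so Y = 2048.26/0.47 = 4358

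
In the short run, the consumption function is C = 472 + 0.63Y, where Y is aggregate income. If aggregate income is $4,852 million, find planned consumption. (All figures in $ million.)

C = 3528.76

C = 472 + 0.63(4852) = 472 + 3056.76 = 3528.76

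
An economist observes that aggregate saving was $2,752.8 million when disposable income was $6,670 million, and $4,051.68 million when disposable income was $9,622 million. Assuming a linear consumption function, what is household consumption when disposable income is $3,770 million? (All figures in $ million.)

C = 2293.2

MPS = ΔS/ΔY = (4051.68 − 2752.8)/(9622 − 6670) = 1298.88/2952 = 0.44
MPC = 1 − MPS = 0.56
Autonomous saving = 2752.8 − 0.44(6670) = -182, so a = 182
C = 182 + 0.56(3770) = 182 + 2111.2 = 2293.2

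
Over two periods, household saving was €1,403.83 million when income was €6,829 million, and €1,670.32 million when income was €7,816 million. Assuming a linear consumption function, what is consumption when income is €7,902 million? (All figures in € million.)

C = 6208.46

MPS = ΔS/ΔY = (1670.32 − 1403.83)/(7816 − 6829) = 266.49/987 = 0.27
MPC = 1 − MPS = 0.73
Autonomous saving = 1403.83 − 0.27(6829) = -440, so a = 440
C = 440 + 0.73(7902) = 440 + 5768.46 = 6208.46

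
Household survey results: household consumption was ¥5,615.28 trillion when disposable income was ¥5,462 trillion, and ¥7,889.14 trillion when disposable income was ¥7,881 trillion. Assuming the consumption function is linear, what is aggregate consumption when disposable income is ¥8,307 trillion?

C = 8289.58

MPC = (7889.14 − 5615.28)/(7881 − 5462) = 2273.86/2419 = 0.94
a = 5615.28 − 0.94(5462) = 5615.28 − 5134.28 = 481
C = 481 + 0.94(8307) = 481 + 7808.58 = 8289.58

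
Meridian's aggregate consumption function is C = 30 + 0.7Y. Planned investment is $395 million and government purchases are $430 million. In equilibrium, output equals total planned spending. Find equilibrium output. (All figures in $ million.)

Y = 2850

Y = C + I + G = 30 + 0.7Y + 395 + 430
Y − 0.7Y = 855
0.3Y = 855, so Y = 855/0.3 = 2850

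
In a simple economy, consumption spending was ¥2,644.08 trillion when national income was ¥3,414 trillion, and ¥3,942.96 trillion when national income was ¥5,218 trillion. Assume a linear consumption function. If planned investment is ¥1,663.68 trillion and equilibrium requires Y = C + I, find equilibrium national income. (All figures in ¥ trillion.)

MPC = (3942.96 − 2644.08)/(5218 − 3414) = 1298.88/1804 = 0.72
a = 2644.08 − 0.72(3414) = 186
Equilibrium: Y = 186 + 0.72Y + 1663.68
0.28Y = 1849.68, so Y = 1849.68/0.28 = 6606

Y = 6606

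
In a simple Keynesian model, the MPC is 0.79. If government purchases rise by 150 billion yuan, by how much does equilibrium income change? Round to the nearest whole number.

ΔY ≈ 714

The multiplier is 1/(1 − MPC) = 1/0.21.
ΔY = 150/0.21 = 714.29 ≈ 714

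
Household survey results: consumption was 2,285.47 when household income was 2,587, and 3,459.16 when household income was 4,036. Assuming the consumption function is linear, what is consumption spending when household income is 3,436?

MPC = (3459.16 − 2285.47)/(4036 − 2587) = 1173.69/1449 = 0.81
a = 2285.47 − 0.81(2587) = 2285.47 − 2095.47 = 190
C = 190 + 0.81(3436) = 190 + 2783.16 = 2973.16

C = 2973.16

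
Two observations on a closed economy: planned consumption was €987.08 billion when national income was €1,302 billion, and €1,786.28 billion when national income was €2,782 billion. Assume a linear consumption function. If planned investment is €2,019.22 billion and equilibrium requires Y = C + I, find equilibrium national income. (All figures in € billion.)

MPC = (1786.28 − 987.08)/(2782 − 1302) = 799.2/1480 = 0.54
a = 987.08 − 0.54(1302) = 284
Equilibrium: Y = 284 + 0.54Y + 2019.22
0.46Y = 2303.22, so Y = 2303.22/0.46 = 5007

Y = 5007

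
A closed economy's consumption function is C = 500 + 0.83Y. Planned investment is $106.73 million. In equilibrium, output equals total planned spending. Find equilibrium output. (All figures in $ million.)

Y = 3569

Y = C + I = 500 + 0.83Y + 106.73
Y − 0.83Y = 606.73
0.17Y = 606.73, so Y = 606.73/0.17 = 3569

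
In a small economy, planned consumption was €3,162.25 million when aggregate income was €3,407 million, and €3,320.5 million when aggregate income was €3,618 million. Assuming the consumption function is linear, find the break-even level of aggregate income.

MPC = (3320.5 − 3162.25)/(3618 − 3407) = 158.25/211 = 0.75
a = 3162.25 − 0.75(3407) = 3162.25 − 2555.25 = 607
Break-even: Y = a/(1−MPC) = 607/0.25 = 2428

Y = 2428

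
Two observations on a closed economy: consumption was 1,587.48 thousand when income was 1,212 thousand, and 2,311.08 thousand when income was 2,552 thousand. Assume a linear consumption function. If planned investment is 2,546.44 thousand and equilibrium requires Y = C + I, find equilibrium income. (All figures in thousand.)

MPC = (2311.08 − 1587.48)/(2552 − 1212) = 723.6/1340 = 0.54
a = 1587.48 − 0.54(1212) = 933
Equilibrium: Y = 933 + 0.54Y + 2546.44
0.46Y = 3479.44, so Y = 3479.44/0.46 = 7564

Y = 7564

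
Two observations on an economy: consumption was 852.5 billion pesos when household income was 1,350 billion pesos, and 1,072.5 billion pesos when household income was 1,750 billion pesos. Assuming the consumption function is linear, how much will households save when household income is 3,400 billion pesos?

MPC = (1072.5 − 852.5)/(1750 − 1350) = 220/400 = 0.55
a = 852.5 − 0.55(1350) = 852.5 − 742.5 = 110
C = 110 + 0.55(3400) = 1980
S = 3400 − 1980 = 1420

S = 1420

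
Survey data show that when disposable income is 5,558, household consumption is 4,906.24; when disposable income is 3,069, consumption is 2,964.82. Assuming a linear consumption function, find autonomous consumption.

a = 571

MPC = ΔC/ΔY = (4906.24 − 2964.82)/(5558 − 3069) = 1941.42/2489 = 0.78
a = C − MPC·Y = 2964.82 − 0.78(3069) = 2964.82 − 2393.82 = 571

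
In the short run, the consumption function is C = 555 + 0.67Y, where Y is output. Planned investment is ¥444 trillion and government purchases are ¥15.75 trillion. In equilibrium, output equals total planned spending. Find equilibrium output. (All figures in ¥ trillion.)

Y = 3075

Y = C + I + G = 555 + 0.67Y + 444 + 15.75
Y − 0.67Y = 1014.75
0.33Y = 1014.75, so Y = 1014.75/0.33 = 3075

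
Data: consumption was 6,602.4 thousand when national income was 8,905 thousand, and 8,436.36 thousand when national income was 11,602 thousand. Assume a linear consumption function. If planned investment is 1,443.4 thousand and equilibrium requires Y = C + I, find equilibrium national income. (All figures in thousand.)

Y = 6220

MPC = (8436.36 − 6602.4)/(11602 − 8905) = 1833.96/2697 = 0.68
a = 6602.4 − 0.68(8905) = 547
Equilibrium: Y = 547 + 0.68Y + 1443.4
0.32Y = 1990.4, so Y = 1990.4/0.32 = 6220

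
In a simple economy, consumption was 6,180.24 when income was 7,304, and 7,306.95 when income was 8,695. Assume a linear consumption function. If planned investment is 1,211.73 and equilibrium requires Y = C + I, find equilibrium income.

Y = 7767

MPC = (7306.95 − 6180.24)/(8695 − 7304) = 1126.71/1391 = 0.81
a = 6180.24 − 0.81(7304) = 264
Equilibrium: Y = 264 + 0.81Y + 1211.73
0.19Y = 1475.73, so Y = 1475.73/0.19 = 7767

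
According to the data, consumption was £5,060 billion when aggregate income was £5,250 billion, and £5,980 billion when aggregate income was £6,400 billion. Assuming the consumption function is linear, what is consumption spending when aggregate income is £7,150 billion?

C = 6580

MPC = (5980 − 5060)/(6400 − 5250) = 920/1150 = 0.8
a = 5060 − 0.8(5250) = 5060 − 4200 = 860
C = 860 + 0.8(7150) = 860 + 5720 = 6580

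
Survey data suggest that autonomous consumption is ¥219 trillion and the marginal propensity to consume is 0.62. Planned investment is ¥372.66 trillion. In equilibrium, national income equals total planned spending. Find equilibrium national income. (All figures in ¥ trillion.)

Y = C + I = 219 + 0.62Y + 372.66
Y − 0.62Y = 591.66
0.38Y = 591.66, so Y = 591.66/0.38 = 1557

Y = 1557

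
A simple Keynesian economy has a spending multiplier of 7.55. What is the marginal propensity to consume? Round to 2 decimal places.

MPC = 0.87

k = 1/(1 − MPC), so 1 − MPC = 1/k = 1/7.55 = 0.1325
MPC = 1 − 0.1325 = 0.87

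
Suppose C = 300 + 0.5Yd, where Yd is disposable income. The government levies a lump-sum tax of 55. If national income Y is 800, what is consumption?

C = 672.5

Yd = Y − T = 800 − 55 = 745
C = 300 + 0.5(745) = 300 + 372.5 = 672.5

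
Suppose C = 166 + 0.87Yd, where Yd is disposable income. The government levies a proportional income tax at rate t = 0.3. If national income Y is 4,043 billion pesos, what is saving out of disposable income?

Yd = (1 − 0.3)(4043) = 0.7(4043) = 2830.1
C = 166 + 0.87(2830.1) = 166 + 2462.187 = 2628.187
S = Yd − C = 2830.1 − 2628.187 = 201.913

S = 201.913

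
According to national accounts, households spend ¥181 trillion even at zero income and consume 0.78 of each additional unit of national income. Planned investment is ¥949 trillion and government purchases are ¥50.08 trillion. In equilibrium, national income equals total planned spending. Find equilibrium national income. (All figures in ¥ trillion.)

Y = C + I + G = 181 + 0.78Y + 949 + 50.08
Y − 0.78Y = 1180.08
0.22Y = 1180.08, so Y = 1180.08/0.22 = 5364

Y = 5364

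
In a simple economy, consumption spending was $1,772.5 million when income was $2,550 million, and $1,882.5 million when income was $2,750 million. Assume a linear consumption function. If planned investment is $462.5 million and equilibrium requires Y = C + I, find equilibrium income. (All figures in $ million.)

Y = 1850

MPC = (1882.5 − 1772.5)/(2750 − 2550) = 110/200 = 0.55
a = 1772.5 − 0.55(2550) = 370
Equilibrium: Y = 370 + 0.55Y + 462.5
0.45Y = 832.5, so Y = 832.5/0.45 = 1850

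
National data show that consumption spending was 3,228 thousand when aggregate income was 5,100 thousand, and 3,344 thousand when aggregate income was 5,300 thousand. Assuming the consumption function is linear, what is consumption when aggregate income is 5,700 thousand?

C = 3576

MPC = (3344 − 3228)/(5300 − 5100) = 116/200 = 0.58
a = 3228 − 0.58(5100) = 3228 − 2958 = 270
C = 270 + 0.58(5700) = 270 + 3306 = 3576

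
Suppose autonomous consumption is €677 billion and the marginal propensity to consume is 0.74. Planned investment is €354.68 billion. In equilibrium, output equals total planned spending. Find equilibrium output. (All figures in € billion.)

Y = 3968

Y = C + I = 677 + 0.74Y + 354.68
Y − 0.74Y = 1031.68
0.26Y = 1031.68, so Y = 1031.68/0.26 = 3968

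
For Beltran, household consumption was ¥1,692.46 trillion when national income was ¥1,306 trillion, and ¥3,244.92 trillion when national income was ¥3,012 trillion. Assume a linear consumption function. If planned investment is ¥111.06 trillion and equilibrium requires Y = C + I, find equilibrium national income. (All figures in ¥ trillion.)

Y = 6834

MPC = (3244.92 − 1692.46)/(3012 − 1306) = 1552.46/1706 = 0.91
a = 1692.46 − 0.91(1306) = 504
Equilibrium: Y = 504 + 0.91Y + 111.06
0.09Y = 615.06, so Y = 615.06/0.09 = 6834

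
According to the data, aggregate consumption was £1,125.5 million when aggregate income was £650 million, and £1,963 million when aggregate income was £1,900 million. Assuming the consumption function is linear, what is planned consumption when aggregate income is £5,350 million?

MPC = (1963 − 1125.5)/(1900 − 650) = 837.5/1250 = 0.67
a = 1125.5 − 0.67(650) = 1125.5 − 435.5 = 690
C = 690 + 0.67(5350) = 690 + 3584.5 = 4274.5

C = 4274.5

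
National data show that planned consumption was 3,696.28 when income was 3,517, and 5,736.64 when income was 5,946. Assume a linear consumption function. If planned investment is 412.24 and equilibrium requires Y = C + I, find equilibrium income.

MPC = (5736.64 − 3696.28)/(5946 − 3517) = 2040.36/2429 = 0.84
a = 3696.28 − 0.84(3517) = 742
Equilibrium: Y = 742 + 0.84Y + 412.24
0.16Y = 1154.24, so Y = 1154.24/0.16 = 7214

Y = 7214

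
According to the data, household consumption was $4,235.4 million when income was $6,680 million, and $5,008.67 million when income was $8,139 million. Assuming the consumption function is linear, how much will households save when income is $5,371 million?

S = 1829.37

MPC = (5008.67 − 4235.4)/(8139 − 6680) = 773.27/1459 = 0.53
a = 4235.4 − 0.53(6680) = 4235.4 − 3540.4 = 695
C = 695 + 0.53(5371) = 3541.63
S = 5371 − 3541.63 = 1829.37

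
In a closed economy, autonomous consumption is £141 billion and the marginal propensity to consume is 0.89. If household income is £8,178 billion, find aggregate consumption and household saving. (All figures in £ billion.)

C = 7419.42; S = 758.58

C = 141 + 0.89(8178) = 141 + 7278.42 = 7419.42
S = Y − C = 8178 − 7419.42 = 758.58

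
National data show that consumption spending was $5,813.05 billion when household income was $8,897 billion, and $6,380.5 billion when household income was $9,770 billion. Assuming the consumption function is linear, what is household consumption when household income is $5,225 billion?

C = 3426.25

MPC = (6380.5 − 5813.05)/(9770 − 8897) = 567.45/873 = 0.65
a = 5813.05 − 0.65(8897) = 5813.05 − 5783.05 = 30
C = 30 + 0.65(5225) = 30 + 3396.25 = 3426.25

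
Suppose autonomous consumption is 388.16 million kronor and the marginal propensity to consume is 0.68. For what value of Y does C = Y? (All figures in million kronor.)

Y = 1213

At break-even, C = Y: 388.16 + 0.68Y = Y
0.32Y = 388.16, so Y = 388.16/0.32 = 1213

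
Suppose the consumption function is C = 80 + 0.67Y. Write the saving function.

S = Y − C = Y − (80 + 0.67Y) = -80 + (1 − 0.67)Y

S = -80 + 0.33Y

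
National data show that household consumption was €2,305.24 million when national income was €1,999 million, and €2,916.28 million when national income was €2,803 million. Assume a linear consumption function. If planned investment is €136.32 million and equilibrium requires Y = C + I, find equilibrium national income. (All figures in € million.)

MPC = (2916.28 − 2305.24)/(2803 − 1999) = 611.04/804 = 0.76
a = 2305.24 − 0.76(1999) = 786
Equilibrium: Y = 786 + 0.76Y + 136.32
0.24Y = 922.32, so Y = 922.32/0.24 = 3843

Y = 3843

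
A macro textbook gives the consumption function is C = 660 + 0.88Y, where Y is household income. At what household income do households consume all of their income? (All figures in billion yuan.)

Y = 5500

At break-even, C = Y: 660 + 0.88Y = Y
0.12Y = 660, so Y = 660/0.12 = 5500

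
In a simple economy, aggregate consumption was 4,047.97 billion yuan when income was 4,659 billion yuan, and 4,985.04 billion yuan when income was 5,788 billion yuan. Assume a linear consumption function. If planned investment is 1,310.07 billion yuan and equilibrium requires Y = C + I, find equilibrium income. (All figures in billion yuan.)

MPC = (4985.04 − 4047.97)/(5788 − 4659) = 937.07/1129 = 0.83
a = 4047.97 − 0.83(4659) = 181
Equilibrium: Y = 181 + 0.83Y + 1310.07
0.17Y = 1491.07, so Y = 1491.07/0.17 = 8771

Y = 8771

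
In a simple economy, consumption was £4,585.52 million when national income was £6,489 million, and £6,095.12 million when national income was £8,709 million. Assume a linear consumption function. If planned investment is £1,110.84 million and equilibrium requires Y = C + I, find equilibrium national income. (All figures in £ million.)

Y = 4012

MPC = (6095.12 − 4585.52)/(8709 − 6489) = 1509.6/2220 = 0.68
a = 4585.52 − 0.68(6489) = 173
Equilibrium: Y = 173 + 0.68Y + 1110.84
0.32Y = 1283.84, so Y = 1283.84/0.32 = 4012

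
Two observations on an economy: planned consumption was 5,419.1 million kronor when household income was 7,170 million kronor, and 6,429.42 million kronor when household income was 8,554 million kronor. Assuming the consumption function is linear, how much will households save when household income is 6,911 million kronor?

S = 1680.97

MPC = (6429.42 − 5419.1)/(8554 − 7170) = 1010.32/1384 = 0.73
a = 5419.1 − 0.73(7170) = 5419.1 − 5234.1 = 185
C = 185 + 0.73(6911) = 5230.03
S = 6911 − 5230.03 = 1680.97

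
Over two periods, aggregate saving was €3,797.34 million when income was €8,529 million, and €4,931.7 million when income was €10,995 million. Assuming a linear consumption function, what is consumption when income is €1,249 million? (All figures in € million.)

C = 800.46

MPS = ΔS/ΔY = (4931.7 − 3797.34)/(10995 − 8529) = 1134.36/2466 = 0.46
MPC = 1 − MPS = 0.54
Autonomous saving = 3797.34 − 0.46(8529) = -126, so a = 126
C = 126 + 0.54(1249) = 126 + 674.46 = 800.46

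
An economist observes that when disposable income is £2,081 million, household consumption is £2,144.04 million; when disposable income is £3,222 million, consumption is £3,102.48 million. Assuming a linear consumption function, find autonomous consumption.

MPC = ΔC/ΔY = (3102.48 − 2144.04)/(3222 − 2081) = 958.44/1141 = 0.84
a = C − MPC·Y = 2144.04 − 0.84(2081) = 2144.04 − 1748.04 = 396

a = 396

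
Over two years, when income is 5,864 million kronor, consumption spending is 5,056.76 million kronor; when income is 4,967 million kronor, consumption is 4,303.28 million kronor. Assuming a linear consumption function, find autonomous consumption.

MPC = ΔC/ΔY = (5056.76 − 4303.28)/(5864 − 4967) = 753.48/897 = 0.84
a = C − MPC·Y = 4303.28 − 0.84(4967) = 4303.28 − 4172.28 = 131

a = 131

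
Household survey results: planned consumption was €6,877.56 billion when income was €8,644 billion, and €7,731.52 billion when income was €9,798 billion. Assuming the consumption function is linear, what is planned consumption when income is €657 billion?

C = 967.18

MPC = (7731.52 − 6877.56)/(9798 − 8644) = 853.96/1154 = 0.74
a = 6877.56 − 0.74(8644) = 6877.56 − 6396.56 = 481
C = 481 + 0.74(657) = 481 + 486.18 = 967.18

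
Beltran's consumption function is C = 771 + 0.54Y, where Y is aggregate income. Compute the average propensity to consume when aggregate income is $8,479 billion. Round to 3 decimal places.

APC = 0.631

C = 771 + 0.54(8479) = 5349.66
APC = C/Y = 5349.66/8479 = 0.631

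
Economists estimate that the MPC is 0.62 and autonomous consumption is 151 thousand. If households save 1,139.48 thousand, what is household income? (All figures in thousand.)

Y = 3396

S = Y − C = -151 + 0.38Y
-151 + 0.38Y = 1139.48, so 0.38Y = 1290.48 and Y = 3396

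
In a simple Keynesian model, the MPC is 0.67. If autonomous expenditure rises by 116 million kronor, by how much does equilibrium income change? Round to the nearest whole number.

The multiplier is 1/(1 − MPC) = 1/0.33.
ΔY = 116/0.33 = 351.52 ≈ 352

ΔY ≈ 352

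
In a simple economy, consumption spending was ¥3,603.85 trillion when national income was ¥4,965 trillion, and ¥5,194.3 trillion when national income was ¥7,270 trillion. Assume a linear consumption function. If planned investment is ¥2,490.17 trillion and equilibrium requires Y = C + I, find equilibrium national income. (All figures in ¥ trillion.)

Y = 8607

MPC = (5194.3 − 3603.85)/(7270 − 4965) = 1590.45/2305 = 0.69
a = 3603.85 − 0.69(4965) = 178
Equilibrium: Y = 178 + 0.69Y + 2490.17
0.31Y = 2668.17, so Y = 2668.17/0.31 = 8607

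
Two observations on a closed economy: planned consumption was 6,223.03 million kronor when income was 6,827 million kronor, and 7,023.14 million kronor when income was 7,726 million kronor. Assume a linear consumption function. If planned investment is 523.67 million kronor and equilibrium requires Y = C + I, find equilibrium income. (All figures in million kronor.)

MPC = (7023.14 − 6223.03)/(7726 − 6827) = 800.11/899 = 0.89
a = 6223.03 − 0.89(6827) = 147
Equilibrium: Y = 147 + 0.89Y + 523.67
0.11Y = 670.67, so Y = 670.67/0.11 = 6097

Y = 6097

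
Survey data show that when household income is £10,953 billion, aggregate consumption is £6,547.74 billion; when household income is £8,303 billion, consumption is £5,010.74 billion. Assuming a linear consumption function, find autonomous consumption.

MPC = ΔC/ΔY = (6547.74 − 5010.74)/(10953 − 8303) = 1537/2650 = 0.58
a = C − MPC·Y = 5010.74 − 0.58(8303) = 5010.74 − 4815.74 = 195

a = 195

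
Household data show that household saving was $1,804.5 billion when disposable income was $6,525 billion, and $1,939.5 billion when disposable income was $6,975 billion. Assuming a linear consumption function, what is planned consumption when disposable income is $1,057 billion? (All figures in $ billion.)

MPS = ΔS/ΔY = (1939.5 − 1804.5)/(6975 − 6525) = 135/450 = 0.3
MPC = 1 − MPS = 0.7
Autonomous saving = 1804.5 − 0.3(6525) = -153, so a = 153
C = 153 + 0.7(1057) = 153 + 739.9 = 892.9

C = 892.9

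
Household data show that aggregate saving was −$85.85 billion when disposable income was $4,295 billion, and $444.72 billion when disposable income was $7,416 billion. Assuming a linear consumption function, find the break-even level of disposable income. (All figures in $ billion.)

MPS = ΔS/ΔY = (444.72 − (-85.85))/(7416 − 4295) = 530.57/3121 = 0.17
MPC = 1 − MPS = 0.83
From S(4295) = -85.85: −a + 0.17(4295) = -85.85, so a = 730.15 − (-85.85) = 816
Break-even (S = 0): Y = a/MPS = 816/0.17 = 4800

Y = 4800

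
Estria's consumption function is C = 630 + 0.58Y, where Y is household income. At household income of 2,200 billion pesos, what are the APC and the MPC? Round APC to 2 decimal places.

APC = 0.87; MPC = 0.58

MPC = 0.58 (the slope of the consumption function)
C = 630 + 0.58(2200) = 1906, so APC = 1906/2200 = 0.87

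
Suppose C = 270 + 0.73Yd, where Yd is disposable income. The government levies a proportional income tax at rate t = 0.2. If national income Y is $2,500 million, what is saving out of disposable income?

Yd = (1 − 0.2)(2500) = 0.8(2500) = 2000
C = 270 + 0.73(2000) = 270 + 1460 = 1730
S = Yd − C = 2000 − 1730 = 270

S = 270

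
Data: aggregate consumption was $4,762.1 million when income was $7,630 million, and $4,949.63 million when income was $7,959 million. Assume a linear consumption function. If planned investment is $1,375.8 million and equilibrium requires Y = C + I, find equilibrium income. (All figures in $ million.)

Y = 4160

MPC = (4949.63 − 4762.1)/(7959 − 7630) = 187.53/329 = 0.57
a = 4762.1 − 0.57(7630) = 413
Equilibrium: Y = 413 + 0.57Y + 1375.8
0.43Y = 1788.8, so Y = 1788.8/0.43 = 4160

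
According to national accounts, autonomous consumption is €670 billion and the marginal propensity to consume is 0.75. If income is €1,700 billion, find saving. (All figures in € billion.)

C = 670 + 0.75(1700) = 670 + 1275 = 1945
S = Y − C = 1700 − 1945 = -245

S = -245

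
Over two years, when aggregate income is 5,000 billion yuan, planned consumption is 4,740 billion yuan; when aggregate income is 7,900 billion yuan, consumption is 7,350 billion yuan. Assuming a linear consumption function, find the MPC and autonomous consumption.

MPC = ΔC/ΔY = (7350 − 4740)/(7900 − 5000) = 2610/2900 = 0.9
a = C − MPC·Y = 4740 − 0.9(5000) = 4740 − 4500 = 240

MPC = 0.9; a = 240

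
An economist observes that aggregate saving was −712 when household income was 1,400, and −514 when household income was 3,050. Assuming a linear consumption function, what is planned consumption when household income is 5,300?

C = 5544

MPS = ΔS/ΔY = (-514 − (-712))/(3050 − 1400) = 198/1650 = 0.12
MPC = 1 − MPS = 0.88
Autonomous saving = -712 − 0.12(1400) = -880, so a = 880
C = 880 + 0.88(5300) = 880 + 4664 = 5544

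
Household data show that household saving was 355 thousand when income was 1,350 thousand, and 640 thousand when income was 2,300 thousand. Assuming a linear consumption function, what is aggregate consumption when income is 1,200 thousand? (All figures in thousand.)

MPS = ΔS/ΔY = (640 − 355)/(2300 − 1350) = 285/950 = 0.3
MPC = 1 − MPS = 0.7
Autonomous saving = 355 − 0.3(1350) = -50, so a = 50
C = 50 + 0.7(1200) = 50 + 840 = 890

C = 890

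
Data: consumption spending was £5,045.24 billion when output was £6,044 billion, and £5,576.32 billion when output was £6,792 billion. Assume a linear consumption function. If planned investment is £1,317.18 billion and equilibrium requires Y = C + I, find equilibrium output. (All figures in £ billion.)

MPC = (5576.32 − 5045.24)/(6792 − 6044) = 531.08/748 = 0.71
a = 5045.24 − 0.71(6044) = 754
Equilibrium: Y = 754 + 0.71Y + 1317.18
0.29Y = 2071.18, so Y = 2071.18/0.29 = 7142

Y = 7142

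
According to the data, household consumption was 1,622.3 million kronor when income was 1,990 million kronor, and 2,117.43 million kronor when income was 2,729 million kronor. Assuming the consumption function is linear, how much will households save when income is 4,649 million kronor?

S = 1245.17

MPC = (2117.43 − 1622.3)/(2729 − 1990) = 495.13/739 = 0.67
a = 1622.3 − 0.67(1990) = 1622.3 − 1333.3 = 289
C = 289 + 0.67(4649) = 3403.83
S = 4649 − 3403.83 = 1245.17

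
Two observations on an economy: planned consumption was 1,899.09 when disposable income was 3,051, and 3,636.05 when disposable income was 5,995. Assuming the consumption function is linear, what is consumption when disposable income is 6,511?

C = 3940.49

MPC = (3636.05 − 1899.09)/(5995 − 3051) = 1736.96/2944 = 0.59
a = 1899.09 − 0.59(3051) = 1899.09 − 1800.09 = 99
C = 99 + 0.59(6511) = 99 + 3841.49 = 3940.49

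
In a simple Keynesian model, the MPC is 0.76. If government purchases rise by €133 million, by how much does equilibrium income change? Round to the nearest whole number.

The multiplier is 1/(1 − MPC) = 1/0.24.
ΔY = 133/0.24 = 554.17 ≈ 554

ΔY ≈ 554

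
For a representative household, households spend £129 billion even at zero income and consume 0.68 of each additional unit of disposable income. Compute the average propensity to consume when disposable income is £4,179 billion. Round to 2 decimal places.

C = 129 + 0.68(4179) = 2970.72
APC = C/Y = 2970.72/4179 = 0.71

APC = 0.71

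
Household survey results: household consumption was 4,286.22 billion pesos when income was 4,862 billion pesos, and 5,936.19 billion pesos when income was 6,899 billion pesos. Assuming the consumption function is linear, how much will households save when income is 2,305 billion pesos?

S = 89.95

MPC = (5936.19 − 4286.22)/(6899 − 4862) = 1649.97/2037 = 0.81
a = 4286.22 − 0.81(4862) = 4286.22 − 3938.22 = 348
C = 348 + 0.81(2305) = 2215.05
S = 2305 − 2215.05 = 89.95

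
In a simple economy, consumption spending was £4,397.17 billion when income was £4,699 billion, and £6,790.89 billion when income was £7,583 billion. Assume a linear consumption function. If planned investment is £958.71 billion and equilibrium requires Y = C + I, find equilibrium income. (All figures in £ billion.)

MPC = (6790.89 − 4397.17)/(7583 − 4699) = 2393.72/2884 = 0.83
a = 4397.17 − 0.83(4699) = 497
Equilibrium: Y = 497 + 0.83Y + 958.71
0.17Y = 1455.71, so Y = 1455.71/0.17 = 8563

Y = 8563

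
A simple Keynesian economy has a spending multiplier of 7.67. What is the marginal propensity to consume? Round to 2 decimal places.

k = 1/(1 − MPC), so 1 − MPC = 1/k = 1/7.67 = 0.1304
MPC = 1 − 0.1304 = 0.87

MPC = 0.87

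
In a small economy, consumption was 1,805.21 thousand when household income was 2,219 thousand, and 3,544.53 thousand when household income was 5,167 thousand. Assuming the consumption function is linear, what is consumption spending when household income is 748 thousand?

C = 937.32

MPC = (3544.53 − 1805.21)/(5167 − 2219) = 1739.32/2948 = 0.59
a = 1805.21 − 0.59(2219) = 1805.21 − 1309.21 = 496
C = 496 + 0.59(748) = 496 + 441.32 = 937.32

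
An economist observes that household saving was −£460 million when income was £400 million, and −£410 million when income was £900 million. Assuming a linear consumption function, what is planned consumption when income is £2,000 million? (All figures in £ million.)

MPS = ΔS/ΔY = (-410 − (-460))/(900 − 400) = 50/500 = 0.1
MPC = 1 − MPS = 0.9
Autonomous saving = -460 − 0.1(400) = -500, so a = 500
C = 500 + 0.9(2000) = 500 + 1800 = 2300

C = 2300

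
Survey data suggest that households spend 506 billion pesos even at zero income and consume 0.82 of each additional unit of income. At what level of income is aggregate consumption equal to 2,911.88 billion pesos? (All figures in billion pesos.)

Y = 2934

506 + 0.82Y = 2911.88
0.82Y = 2405.88, so Y = 2405.88/0.82 = 2934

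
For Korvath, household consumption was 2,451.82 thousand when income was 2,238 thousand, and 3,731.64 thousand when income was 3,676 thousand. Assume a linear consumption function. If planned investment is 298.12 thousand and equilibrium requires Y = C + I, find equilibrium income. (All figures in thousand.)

Y = 6892

MPC = (3731.64 − 2451.82)/(3676 − 2238) = 1279.82/1438 = 0.89
a = 2451.82 − 0.89(2238) = 460
Equilibrium: Y = 460 + 0.89Y + 298.12
0.11Y = 758.12, so Y = 758.12/0.11 = 6892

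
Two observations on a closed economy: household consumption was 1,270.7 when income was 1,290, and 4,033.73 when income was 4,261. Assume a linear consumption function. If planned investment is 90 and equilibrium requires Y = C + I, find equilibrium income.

MPC = (4033.73 − 1270.7)/(4261 − 1290) = 2763.03/2971 = 0.93
a = 1270.7 − 0.93(1290) = 71
Equilibrium: Y = 71 + 0.93Y + 90
0.07Y = 161, so Y = 161/0.07 = 2300

Y = 2300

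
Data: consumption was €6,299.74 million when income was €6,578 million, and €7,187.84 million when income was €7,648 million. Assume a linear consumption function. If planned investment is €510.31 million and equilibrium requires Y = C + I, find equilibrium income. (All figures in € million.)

Y = 7943

MPC = (7187.84 − 6299.74)/(7648 − 6578) = 888.1/1070 = 0.83
a = 6299.74 − 0.83(6578) = 840
Equilibrium: Y = 840 + 0.83Y + 510.31
0.17Y = 1350.31, so Y = 1350.31/0.17 = 7943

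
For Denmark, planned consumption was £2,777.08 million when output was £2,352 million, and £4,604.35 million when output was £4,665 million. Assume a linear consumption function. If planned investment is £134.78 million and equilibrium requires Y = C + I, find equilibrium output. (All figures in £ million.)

Y = 5018

MPC = (4604.35 − 2777.08)/(4665 − 2352) = 1827.27/2313 = 0.79
a = 2777.08 − 0.79(2352) = 919
Equilibrium: Y = 919 + 0.79Y + 134.78
0.21Y = 1053.78, so Y = 1053.78/0.21 = 5018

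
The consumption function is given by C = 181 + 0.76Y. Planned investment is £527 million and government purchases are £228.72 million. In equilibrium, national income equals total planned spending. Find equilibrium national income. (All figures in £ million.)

Y = C + I + G = 181 + 0.76Y + 527 + 228.72
Y − 0.76Y = 936.72
0.24Y = 936.72, so Y = 936.72/0.24 = 3903

Y = 3903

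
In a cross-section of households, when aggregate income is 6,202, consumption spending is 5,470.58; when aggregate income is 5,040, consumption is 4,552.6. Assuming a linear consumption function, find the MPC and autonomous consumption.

MPC = ΔC/ΔY = (5470.58 − 4552.6)/(6202 − 5040) = 917.98/1162 = 0.79
a = C − MPC·Y = 4552.6 − 0.79(5040) = 4552.6 − 3981.6 = 571

MPC = 0.79; a = 571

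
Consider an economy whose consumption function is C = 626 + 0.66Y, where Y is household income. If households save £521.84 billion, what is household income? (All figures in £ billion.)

Y = 3376

S = Y − C = -626 + 0.34Y
-626 + 0.34Y = 521.84, so 0.34Y = 1147.84 and Y = 3376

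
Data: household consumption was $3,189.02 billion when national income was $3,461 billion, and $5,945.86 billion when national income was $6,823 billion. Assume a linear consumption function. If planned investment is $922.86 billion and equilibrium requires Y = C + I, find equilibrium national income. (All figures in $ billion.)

Y = 7077

MPC = (5945.86 − 3189.02)/(6823 − 3461) = 2756.84/3362 = 0.82
a = 3189.02 − 0.82(3461) = 351
Equilibrium: Y = 351 + 0.82Y + 922.86
0.18Y = 1273.86, so Y = 1273.86/0.18 = 7077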